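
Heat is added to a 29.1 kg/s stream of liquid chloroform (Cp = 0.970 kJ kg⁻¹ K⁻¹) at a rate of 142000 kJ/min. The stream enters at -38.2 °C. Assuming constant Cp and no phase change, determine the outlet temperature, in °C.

T_out = 45.6 °C

Q = 142000 kJ/min = 2366.7 kJ/s
ΔT = Q/(ṁ·Cp) = 2366.7/(29.1×0.970) = 83.844 K
T_out = -38.2 + 83.844 = 45.644 °C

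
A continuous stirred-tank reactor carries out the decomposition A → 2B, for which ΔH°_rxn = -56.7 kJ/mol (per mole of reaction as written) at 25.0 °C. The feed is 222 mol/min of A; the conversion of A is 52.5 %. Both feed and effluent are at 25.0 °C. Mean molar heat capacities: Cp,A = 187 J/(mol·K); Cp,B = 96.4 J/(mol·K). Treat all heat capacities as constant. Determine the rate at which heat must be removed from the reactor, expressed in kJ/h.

Q_out = 397000 kJ/h

Extent of reaction ξ = 0.525 × 222 = 116.55 mol/min
Reaction term: ξ·ΔH°_rxn = 116.55 × -56.7 = -6608.4 kJ/min
Q = ΔH = -6608.4 kJ/min = -110.14 kW
Heat removed = 396500 kJ/h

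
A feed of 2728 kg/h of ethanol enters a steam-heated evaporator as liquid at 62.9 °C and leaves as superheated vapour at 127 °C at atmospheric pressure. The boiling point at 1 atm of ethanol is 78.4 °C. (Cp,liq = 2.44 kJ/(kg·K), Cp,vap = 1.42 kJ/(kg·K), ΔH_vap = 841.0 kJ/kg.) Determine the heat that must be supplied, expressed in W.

Q = 718000 W

liquid 62.9→78.4 °C: 37.82 kJ/kg
vaporisation at 78.4 °C: 841 kJ/kg
vapour 78.4→127 °C: 69.012 kJ/kg
Δh = 37.82 + 841 + 69.012 = 947.83 kJ/kg
Q = ṁ·Δh = 2728 kg/h × 947.83 kJ/kg = 2.5857e+06 kJ/h
|Q| = 718.25 kW = 718250 W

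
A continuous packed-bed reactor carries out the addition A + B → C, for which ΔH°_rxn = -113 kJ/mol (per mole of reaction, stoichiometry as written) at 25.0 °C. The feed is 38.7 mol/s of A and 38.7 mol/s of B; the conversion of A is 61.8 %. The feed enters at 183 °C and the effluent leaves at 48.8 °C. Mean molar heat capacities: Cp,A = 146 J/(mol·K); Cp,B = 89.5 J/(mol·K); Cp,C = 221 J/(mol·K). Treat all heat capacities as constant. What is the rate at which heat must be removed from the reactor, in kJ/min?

Q_out = 236000 kJ/min

Extent of reaction ξ = 0.618 × 38.7 = 23.917 mol/s
Reaction term: ξ·ΔH°_rxn = 23.917 × -113 = -2702.6 kJ/s
Sensible, feed 183→25 °C: -1440 kJ/s
Outlet flows (mol/s): A 14.783, B 14.783, C 23.917
Sensible, products 25→48.8 °C: 208.66 kJ/s
Q = ΔH = -3933.9 kJ/s = -3933.9 kW
Heat removed = 236030 kJ/min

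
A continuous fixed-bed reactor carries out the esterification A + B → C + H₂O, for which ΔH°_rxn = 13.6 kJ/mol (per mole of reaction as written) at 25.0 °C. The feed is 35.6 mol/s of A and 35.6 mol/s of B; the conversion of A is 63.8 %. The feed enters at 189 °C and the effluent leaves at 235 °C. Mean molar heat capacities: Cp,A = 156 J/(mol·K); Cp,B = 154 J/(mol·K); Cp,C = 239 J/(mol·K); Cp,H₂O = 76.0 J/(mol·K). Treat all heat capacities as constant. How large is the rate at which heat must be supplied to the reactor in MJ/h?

Extent of reaction ξ = 0.638 × 35.6 = 22.713 mol/s
Reaction term: ξ·ΔH°_rxn = 22.713 × 13.6 = 308.89 kJ/s
Sensible, feed 189→25 °C: -1809.9 kJ/s
Outlet flows (mol/s): A 12.887, B 12.887, C 22.713, H₂O 22.713
Sensible, products 25→235 °C: 2341.4 kJ/s
Q = ΔH = 840.4 kJ/s = 840.4 kW
Heat supplied = 3025.4 MJ/h

Q_in = 3030 MJ/h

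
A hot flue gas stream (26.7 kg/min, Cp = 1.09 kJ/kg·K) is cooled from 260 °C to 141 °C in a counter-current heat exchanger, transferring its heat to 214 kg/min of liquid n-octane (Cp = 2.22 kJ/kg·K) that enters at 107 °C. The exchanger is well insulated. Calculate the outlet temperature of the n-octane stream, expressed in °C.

T_c,out = 114 °C

Heat released by hot stream: Q = 26.7 × 1.09 × (260 − 141) = 3463.3 kJ/min
Energy balance on cold side (adiabatic exchanger): Q = ṁ_c·Cp_c·(T_c,out − T_c,in)
T_c,out = 107 + 3463.3/(214 × 2.22) = 114.29 °C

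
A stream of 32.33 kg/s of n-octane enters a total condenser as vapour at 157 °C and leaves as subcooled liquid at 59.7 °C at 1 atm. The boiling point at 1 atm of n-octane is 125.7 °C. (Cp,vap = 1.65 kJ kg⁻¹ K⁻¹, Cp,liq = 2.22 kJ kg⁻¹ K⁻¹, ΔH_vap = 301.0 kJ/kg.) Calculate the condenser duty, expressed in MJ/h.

vapour 157→125.7 °C: -51.645 kJ/kg
condensation at 125.7 °C: -301 kJ/kg
liquid 125.7→59.7 °C: -146.52 kJ/kg
Δh = -51.645 + -301 + -146.52 = -499.17 kJ/kg
Q = ṁ·Δh = 32.33 kg/s × -499.17 kJ/kg = -16138 kJ/s
|Q| = 16138 kW = 58097 MJ/h

Q_c = 58100 MJ/h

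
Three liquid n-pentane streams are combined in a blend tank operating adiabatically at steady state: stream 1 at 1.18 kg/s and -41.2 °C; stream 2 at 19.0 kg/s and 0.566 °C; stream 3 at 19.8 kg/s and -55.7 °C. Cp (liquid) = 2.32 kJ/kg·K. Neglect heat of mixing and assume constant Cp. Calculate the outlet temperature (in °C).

Energy balance with Q = 0: Σ ṁᵢCp,ᵢ(T_out − Tᵢ) = 0
T_out = Σ ṁᵢCp,ᵢTᵢ / Σ ṁᵢCp,ᵢ
      = -2646.5 / 92.754 = -28.532 °C

T_out = -28.5 °C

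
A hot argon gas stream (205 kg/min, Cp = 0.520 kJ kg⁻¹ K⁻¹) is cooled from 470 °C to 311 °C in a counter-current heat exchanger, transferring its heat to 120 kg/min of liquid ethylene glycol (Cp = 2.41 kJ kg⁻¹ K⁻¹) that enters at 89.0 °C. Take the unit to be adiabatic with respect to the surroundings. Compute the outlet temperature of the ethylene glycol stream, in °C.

T_c,out = 148 °C

Heat released by hot stream: Q = 205 × 0.520 × (470 − 311) = 16949 kJ/min
Energy balance on cold side (adiabatic exchanger): Q = ṁ_c·Cp_c·(T_c,out − T_c,in)
T_c,out = 89.0 + 16949/(120 × 2.41) = 147.61 °C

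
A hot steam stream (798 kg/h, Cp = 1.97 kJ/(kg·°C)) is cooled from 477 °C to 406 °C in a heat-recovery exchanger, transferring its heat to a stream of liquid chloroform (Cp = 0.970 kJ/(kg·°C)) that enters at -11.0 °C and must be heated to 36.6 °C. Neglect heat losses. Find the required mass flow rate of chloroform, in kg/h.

Heat released by hot stream: Q = 798 × 1.97 × (477 − 406) = 111620 kJ/h
Energy balance on cold side (adiabatic exchanger): Q = ṁ_c·Cp_c·(T_c,out − T_c,in)
ṁ_c = 111620 / [0.970 × (36.6 − -11.0)] = 2417.4 kg/h

ṁ_c = 2420 kg/h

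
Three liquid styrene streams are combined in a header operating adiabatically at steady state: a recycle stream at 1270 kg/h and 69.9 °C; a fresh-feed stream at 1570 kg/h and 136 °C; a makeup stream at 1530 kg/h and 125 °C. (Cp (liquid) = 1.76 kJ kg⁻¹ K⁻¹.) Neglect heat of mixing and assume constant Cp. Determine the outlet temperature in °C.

T_out = 113 °C

Adiabatic, steady state ⇒ Σ ṁᵢCp,ᵢ(T_out − Tᵢ) = 0
T_out = Σ ṁᵢCp,ᵢTᵢ / Σ ṁᵢCp,ᵢ
      = 868640 / 7691.2 = 112.94 °C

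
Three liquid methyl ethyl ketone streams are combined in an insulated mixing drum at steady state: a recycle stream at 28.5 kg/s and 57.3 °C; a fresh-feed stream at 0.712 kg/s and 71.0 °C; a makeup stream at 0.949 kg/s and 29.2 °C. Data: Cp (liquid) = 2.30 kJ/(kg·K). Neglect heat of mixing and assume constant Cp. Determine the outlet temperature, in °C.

Adiabatic, steady state ⇒ Σ ṁᵢCp,ᵢ(T_out − Tᵢ) = 0
Σ ṁᵢCp,ᵢTᵢ = 28.5×2.30×57.3 + 0.712×2.30×71.0 + 0.949×2.30×29.2 = 3936
Σ ṁᵢCp,ᵢ = 28.5×2.30 + 0.712×2.30 + 0.949×2.30 = 69.37
T_out = 3936 / 69.37 = 56.739 °C

T_out = 56.7 °C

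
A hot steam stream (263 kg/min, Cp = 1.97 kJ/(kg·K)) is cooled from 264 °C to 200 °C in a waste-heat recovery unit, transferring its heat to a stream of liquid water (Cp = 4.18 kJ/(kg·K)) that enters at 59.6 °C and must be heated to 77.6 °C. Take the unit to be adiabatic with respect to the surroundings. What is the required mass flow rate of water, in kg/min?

Heat released by hot stream: Q = 263 × 1.97 × (264 − 200) = 33159 kJ/min
Energy balance on cold side (adiabatic exchanger): Q = ṁ_c·Cp_c·(T_c,out − T_c,in)
ṁ_c = 33159 / [4.18 × (77.6 − 59.6)] = 440.71 kg/min

ṁ_c = 441 kg/min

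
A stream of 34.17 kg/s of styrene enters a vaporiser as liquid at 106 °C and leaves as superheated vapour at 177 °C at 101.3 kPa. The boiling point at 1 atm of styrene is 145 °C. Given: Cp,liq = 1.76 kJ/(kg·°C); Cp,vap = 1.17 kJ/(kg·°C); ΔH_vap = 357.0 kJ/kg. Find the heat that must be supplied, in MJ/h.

Q = 57000 MJ/h

liquid 106→145 °C: 68.64 kJ/kg
vaporisation at 145 °C: 357 kJ/kg
vapour 145→177 °C: 37.44 kJ/kg
Δh = 68.64 + 357 + 37.44 = 463.08 kJ/kg
Q = ṁ·Δh = 34.17 kg/s × 463.08 kJ/kg = 15823 kJ/s
|Q| = 15823 kW = 56964 MJ/h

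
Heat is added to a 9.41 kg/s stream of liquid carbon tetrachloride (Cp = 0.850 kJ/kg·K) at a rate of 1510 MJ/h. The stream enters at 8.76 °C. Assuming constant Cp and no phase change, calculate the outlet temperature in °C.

Q = 1510 MJ/h = 419.44 kJ/s
ΔT = Q/(ṁ·Cp) = 419.44/(9.41×0.850) = 52.44 K
T_out = 8.76 + 52.44 = 61.2 °C

T_out = 61.2 °C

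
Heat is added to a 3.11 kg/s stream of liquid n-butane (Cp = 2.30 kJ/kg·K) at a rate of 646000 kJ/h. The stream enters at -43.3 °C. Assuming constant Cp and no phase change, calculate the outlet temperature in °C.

Q = 646000 kJ/h = 179.44 kJ/s
ΔT = Q/(ṁ·Cp) = 179.44/(3.11×2.30) = 25.087 K
T_out = -43.3 + 25.087 = -18.213 °C

T_out = -18.2 °C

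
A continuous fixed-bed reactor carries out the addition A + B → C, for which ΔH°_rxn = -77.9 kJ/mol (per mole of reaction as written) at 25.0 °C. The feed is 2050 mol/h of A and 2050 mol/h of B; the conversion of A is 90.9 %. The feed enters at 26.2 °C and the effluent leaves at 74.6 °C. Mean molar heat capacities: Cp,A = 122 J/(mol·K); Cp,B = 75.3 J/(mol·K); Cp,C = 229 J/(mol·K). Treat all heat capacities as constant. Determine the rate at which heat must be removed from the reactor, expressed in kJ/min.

Extent of reaction ξ = 0.909 × 2050 = 1863.5 mol/h
Reaction term: ξ·ΔH°_rxn = 1863.5 × -77.9 = -145160 kJ/h
Sensible, feed 26.2→25 °C: -485.36 kJ/h
Outlet flows (mol/h): A 186.55, B 186.55, C 1863.5
Sensible, products 25→74.6 °C: 22991 kJ/h
Q = ΔH = -122660 kJ/h = -34.071 kW
Heat removed = 2044.3 kJ/min

Q_out = 2040 kJ/min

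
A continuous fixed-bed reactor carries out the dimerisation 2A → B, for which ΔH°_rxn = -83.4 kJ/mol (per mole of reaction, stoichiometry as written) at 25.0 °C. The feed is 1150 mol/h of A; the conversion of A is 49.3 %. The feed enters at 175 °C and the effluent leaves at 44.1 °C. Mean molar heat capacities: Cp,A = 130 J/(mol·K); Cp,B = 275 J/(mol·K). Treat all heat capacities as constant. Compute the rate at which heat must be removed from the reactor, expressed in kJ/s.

Extent of reaction ξ = 0.493 × 1150 / 2 = 283.48 mol/h
Reaction term: ξ·ΔH°_rxn = 283.48 × -83.4 = -23642 kJ/h
Sensible, feed 175→25 °C: -22425 kJ/h
Outlet flows (mol/h): A 583.05, B 283.48
Sensible, products 25→44.1 °C: 2936.7 kJ/h
Q = ΔH = -43130 kJ/h = -11.981 kW
Heat removed = 11.981 kJ/s

Q_out = 12.0 kJ/s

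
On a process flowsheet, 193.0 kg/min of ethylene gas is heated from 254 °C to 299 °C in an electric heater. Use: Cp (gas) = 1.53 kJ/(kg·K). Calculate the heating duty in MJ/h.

Q = 797 MJ/h

Q = ṁ·Cp·ΔT = 193.0 × 1.53 × (299 − 254) = 13288 kJ/min
Converting: 13288 / 60 s = 221.47 kW
Heating duty = 797.28 MJ/h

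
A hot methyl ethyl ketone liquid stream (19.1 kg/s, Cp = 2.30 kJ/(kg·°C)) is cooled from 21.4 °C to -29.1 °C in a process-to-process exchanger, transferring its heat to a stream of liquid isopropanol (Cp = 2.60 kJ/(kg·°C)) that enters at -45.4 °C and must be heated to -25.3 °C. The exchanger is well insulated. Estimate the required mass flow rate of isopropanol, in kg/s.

Heat released by hot stream: Q = 19.1 × 2.30 × (21.4 − -29.1) = 2218.5 kJ/s
Energy balance on cold side (adiabatic exchanger): Q = ṁ_c·Cp_c·(T_c,out − T_c,in)
ṁ_c = 2218.5 / [2.60 × (-25.3 − -45.4)] = 42.451 kg/s

ṁ_c = 42.5 kg/s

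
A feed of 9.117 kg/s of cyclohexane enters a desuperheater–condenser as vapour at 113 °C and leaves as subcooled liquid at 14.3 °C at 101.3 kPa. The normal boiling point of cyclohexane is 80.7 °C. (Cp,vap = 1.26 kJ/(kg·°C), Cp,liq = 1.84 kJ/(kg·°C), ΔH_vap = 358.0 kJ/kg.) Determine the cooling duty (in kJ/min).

vapour 113→80.7 °C: -40.698 kJ/kg
condensation at 80.7 °C: -358 kJ/kg
liquid 80.7→14.3 °C: -122.18 kJ/kg
Δh = -40.698 + -358 + -122.18 = -520.87 kJ/kg
Q = ṁ·Δh = 9.117 kg/s × -520.87 kJ/kg = -4748.8 kJ/s
|Q| = 4748.8 kW = 284930 kJ/min

Q_c = 285000 kJ/min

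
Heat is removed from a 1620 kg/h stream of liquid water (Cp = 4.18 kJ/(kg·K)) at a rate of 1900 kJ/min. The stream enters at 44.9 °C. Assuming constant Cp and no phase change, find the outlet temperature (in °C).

T_out = 28.1 °C

Q = 1900 kJ/min = 114000 kJ/h
ΔT = Q/(ṁ·Cp) = 114000/(1620×4.18) = 16.835 K
T_out = 44.9 − 16.835 = 28.065 °C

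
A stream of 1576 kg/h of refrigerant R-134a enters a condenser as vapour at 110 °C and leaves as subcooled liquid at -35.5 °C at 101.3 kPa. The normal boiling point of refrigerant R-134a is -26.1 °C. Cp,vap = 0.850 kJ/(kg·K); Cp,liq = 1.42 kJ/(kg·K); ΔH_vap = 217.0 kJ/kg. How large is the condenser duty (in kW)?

Q_c = 151 kW

vapour 110→-26.1 °C: -115.68 kJ/kg
condensation at -26.1 °C: -217 kJ/kg
liquid -26.1→-35.5 °C: -13.348 kJ/kg
Δh = -115.68 + -217 + -13.348 = -346.03 kJ/kg
Q = ṁ·Δh = 1576 kg/h × -346.03 kJ/kg = -545350 kJ/h
|Q| = 151.49 kW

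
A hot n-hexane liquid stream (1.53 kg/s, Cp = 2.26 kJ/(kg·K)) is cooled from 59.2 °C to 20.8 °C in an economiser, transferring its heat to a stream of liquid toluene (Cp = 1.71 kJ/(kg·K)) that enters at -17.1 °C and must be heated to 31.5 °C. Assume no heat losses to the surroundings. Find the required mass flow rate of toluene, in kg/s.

ṁ_c = 1.60 kg/s

Heat released by hot stream: Q = 1.53 × 2.26 × (59.2 − 20.8) = 132.78 kJ/s
Energy balance on cold side (adiabatic exchanger): Q = ṁ_c·Cp_c·(T_c,out − T_c,in)
ṁ_c = 132.78 / [1.71 × (31.5 − -17.1)] = 1.5977 kg/s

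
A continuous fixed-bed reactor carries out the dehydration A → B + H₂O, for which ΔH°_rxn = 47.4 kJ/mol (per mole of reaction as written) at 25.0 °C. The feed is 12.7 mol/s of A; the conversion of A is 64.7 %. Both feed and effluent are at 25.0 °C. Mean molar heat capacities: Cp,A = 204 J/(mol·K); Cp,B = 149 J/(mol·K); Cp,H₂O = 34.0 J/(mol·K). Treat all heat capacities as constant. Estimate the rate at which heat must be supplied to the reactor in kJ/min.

Q_in = 23400 kJ/min

Extent of reaction ξ = 0.647 × 12.7 = 8.2169 mol/s
Reaction term: ξ·ΔH°_rxn = 8.2169 × 47.4 = 389.48 kJ/s
Q = ΔH = 389.48 kJ/s = 389.48 kW
Heat supplied = 23369 kJ/min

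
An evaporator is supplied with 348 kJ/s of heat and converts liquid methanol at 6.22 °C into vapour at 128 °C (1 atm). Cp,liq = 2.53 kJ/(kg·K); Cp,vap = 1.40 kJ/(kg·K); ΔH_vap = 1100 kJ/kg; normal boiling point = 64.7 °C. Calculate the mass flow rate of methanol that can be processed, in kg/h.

Δh = 2.53×(64.7−6.22) + 1100 + 1.40×(128−64.7) = 1336.6 kJ/kg
Q = 348 kJ/s = 348 kJ/s = 1.2528e+06 kJ/h
ṁ = Q/Δh = 1.2528e+06 / 1336.6 = 937.32 kg/h

ṁ = 937 kg/h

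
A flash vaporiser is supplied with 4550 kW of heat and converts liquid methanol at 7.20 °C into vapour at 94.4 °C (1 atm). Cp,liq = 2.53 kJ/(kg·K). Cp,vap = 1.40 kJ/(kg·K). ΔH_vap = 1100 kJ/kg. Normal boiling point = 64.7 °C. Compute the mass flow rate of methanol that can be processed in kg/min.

ṁ = 212 kg/min

Δh = 2.53×(64.7−7.20) + 1100 + 1.40×(94.4−64.7) = 1287.1 kJ/kg
Q = 4550 kW = 4550 kJ/s = 273000 kJ/min
ṁ = Q/Δh = 273000 / 1287.1 = 212.11 kg/min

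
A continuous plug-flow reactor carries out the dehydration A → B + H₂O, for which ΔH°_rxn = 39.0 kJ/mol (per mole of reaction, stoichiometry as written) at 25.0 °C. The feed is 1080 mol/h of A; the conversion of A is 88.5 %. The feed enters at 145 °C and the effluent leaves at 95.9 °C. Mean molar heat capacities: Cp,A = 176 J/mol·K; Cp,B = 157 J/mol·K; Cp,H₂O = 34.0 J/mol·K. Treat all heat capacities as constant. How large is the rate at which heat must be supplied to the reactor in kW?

Q_in = 8.04 kW

Extent of reaction ξ = 0.885 × 1080 = 955.8 mol/h
Reaction term: ξ·ΔH°_rxn = 955.8 × 39.0 = 37276 kJ/h
Sensible, feed 145→25 °C: -22810 kJ/h
Outlet flows (mol/h): A 124.2, B 955.8, H₂O 955.8
Sensible, products 25→95.9 °C: 14493 kJ/h
Q = ΔH = 28960 kJ/h = 8.0444 kW
Heat supplied = 8.0444 kW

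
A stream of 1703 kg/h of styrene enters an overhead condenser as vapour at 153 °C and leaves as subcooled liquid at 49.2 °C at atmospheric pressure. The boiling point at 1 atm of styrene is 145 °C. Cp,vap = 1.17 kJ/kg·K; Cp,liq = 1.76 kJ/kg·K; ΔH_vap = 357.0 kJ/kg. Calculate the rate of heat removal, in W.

Q_c = 253000 W

vapour 153→145 °C: -9.36 kJ/kg
condensation at 145 °C: -357 kJ/kg
liquid 145→49.2 °C: -168.61 kJ/kg
Δh = -9.36 + -357 + -168.61 = -534.97 kJ/kg
Q = ṁ·Δh = 1703 kg/h × -534.97 kJ/kg = -911050 kJ/h
|Q| = 253.07 kW = 253070 W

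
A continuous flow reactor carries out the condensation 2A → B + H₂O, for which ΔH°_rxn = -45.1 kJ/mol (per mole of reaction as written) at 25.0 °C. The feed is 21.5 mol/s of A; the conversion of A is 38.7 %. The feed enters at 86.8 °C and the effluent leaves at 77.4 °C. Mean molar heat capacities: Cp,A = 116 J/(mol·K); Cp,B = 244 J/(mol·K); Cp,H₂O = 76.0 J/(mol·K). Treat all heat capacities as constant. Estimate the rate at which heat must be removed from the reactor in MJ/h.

Q_out = 691 MJ/h

Extent of reaction ξ = 0.387 × 21.5 / 2 = 4.1603 mol/s
Reaction term: ξ·ΔH°_rxn = 4.1603 × -45.1 = -187.63 kJ/s
Sensible, feed 86.8→25 °C: -154.13 kJ/s
Outlet flows (mol/s): A 13.179, B 4.1603, H₂O 4.1603
Sensible, products 25→77.4 °C: 149.87 kJ/s
Q = ΔH = -191.89 kJ/s = -191.89 kW
Heat removed = 690.79 MJ/h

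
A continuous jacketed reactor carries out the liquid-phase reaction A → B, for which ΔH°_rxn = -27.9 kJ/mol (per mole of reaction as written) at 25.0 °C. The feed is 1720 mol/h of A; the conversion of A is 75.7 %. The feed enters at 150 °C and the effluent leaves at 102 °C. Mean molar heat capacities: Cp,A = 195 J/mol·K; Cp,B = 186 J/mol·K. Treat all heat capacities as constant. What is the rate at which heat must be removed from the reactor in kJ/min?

Q_out = 889 kJ/min

Extent of reaction ξ = 0.757 × 1720 = 1302 mol/h
Reaction term: ξ·ΔH°_rxn = 1302 × -27.9 = -36327 kJ/h
Sensible, feed 150→25 °C: -41925 kJ/h
Outlet flows (mol/h): A 417.96, B 1302
Sensible, products 25→102 °C: 24923 kJ/h
Q = ΔH = -53328 kJ/h = -14.813 kW
Heat removed = 888.81 kJ/min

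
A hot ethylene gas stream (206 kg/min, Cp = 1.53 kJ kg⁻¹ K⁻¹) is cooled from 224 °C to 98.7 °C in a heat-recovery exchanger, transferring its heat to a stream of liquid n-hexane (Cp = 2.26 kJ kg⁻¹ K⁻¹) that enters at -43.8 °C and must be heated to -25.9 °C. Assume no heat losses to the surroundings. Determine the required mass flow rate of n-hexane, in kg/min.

Heat released by hot stream: Q = 206 × 1.53 × (224 − 98.7) = 39492 kJ/min
Energy balance on cold side (adiabatic exchanger): Q = ṁ_c·Cp_c·(T_c,out − T_c,in)
ṁ_c = 39492 / [2.26 × (-25.9 − -43.8)] = 976.22 kg/min

ṁ_c = 976 kg/min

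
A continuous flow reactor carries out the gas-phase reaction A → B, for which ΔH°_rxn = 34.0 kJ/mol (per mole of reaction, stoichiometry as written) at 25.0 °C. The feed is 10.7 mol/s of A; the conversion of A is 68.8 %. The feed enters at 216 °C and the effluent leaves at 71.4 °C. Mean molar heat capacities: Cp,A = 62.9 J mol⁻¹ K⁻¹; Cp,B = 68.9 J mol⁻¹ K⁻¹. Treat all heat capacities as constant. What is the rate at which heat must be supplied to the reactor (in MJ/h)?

Q_in = 558 MJ/h

Extent of reaction ξ = 0.688 × 10.7 = 7.3616 mol/s
Reaction term: ξ·ΔH°_rxn = 7.3616 × 34.0 = 250.29 kJ/s
Sensible, feed 216→25 °C: -128.55 kJ/s
Outlet flows (mol/s): A 3.3384, B 7.3616
Sensible, products 25→71.4 °C: 33.278 kJ/s
Q = ΔH = 155.02 kJ/s = 155.02 kW
Heat supplied = 558.09 MJ/h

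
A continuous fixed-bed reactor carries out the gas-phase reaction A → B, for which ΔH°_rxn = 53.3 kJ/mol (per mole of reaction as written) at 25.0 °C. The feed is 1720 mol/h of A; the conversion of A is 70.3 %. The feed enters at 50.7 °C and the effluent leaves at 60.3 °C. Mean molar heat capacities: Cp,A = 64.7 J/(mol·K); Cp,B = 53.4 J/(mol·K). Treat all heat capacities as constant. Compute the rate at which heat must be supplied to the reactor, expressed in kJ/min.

Extent of reaction ξ = 0.703 × 1720 = 1209.2 mol/h
Reaction term: ξ·ΔH°_rxn = 1209.2 × 53.3 = 64448 kJ/h
Sensible, feed 50.7→25 °C: -2860 kJ/h
Outlet flows (mol/h): A 510.84, B 1209.2
Sensible, products 25→60.3 °C: 3446 kJ/h
Q = ΔH = 65034 kJ/h = 18.065 kW
Heat supplied = 1083.9 kJ/min

Q_in = 1080 kJ/min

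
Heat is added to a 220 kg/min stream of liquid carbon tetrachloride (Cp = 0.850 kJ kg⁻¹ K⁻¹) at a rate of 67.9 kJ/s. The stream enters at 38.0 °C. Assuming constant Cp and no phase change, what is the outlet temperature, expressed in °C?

T_out = 59.8 °C

Q = 67.9 kJ/s = 4074 kJ/min
ΔT = Q/(ṁ·Cp) = 4074/(220×0.850) = 21.786 K
T_out = 38.0 + 21.786 = 59.786 °C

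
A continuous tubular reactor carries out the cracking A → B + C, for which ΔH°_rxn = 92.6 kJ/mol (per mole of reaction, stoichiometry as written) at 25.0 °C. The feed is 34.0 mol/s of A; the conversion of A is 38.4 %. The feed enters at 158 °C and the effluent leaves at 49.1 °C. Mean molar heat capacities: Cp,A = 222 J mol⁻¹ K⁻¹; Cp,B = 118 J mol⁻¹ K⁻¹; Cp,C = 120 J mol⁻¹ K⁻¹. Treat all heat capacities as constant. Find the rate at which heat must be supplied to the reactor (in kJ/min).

Q_in = 23500 kJ/min

Extent of reaction ξ = 0.384 × 34.0 = 13.056 mol/s
Reaction term: ξ·ΔH°_rxn = 13.056 × 92.6 = 1209 kJ/s
Sensible, feed 158→25 °C: -1003.9 kJ/s
Outlet flows (mol/s): A 20.944, B 13.056, C 13.056
Sensible, products 25→49.1 °C: 186.94 kJ/s
Q = ΔH = 392.04 kJ/s = 392.04 kW
Heat supplied = 23523 kJ/min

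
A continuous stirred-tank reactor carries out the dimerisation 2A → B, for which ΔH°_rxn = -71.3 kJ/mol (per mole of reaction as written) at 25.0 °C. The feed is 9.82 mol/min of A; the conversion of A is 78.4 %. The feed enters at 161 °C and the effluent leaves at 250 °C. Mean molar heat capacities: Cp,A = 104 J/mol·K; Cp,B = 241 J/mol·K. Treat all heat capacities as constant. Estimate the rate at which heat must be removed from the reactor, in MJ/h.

Extent of reaction ξ = 0.784 × 9.82 / 2 = 3.8494 mol/min
Reaction term: ξ·ΔH°_rxn = 3.8494 × -71.3 = -274.47 kJ/min
Sensible, feed 161→25 °C: -138.89 kJ/min
Outlet flows (mol/min): A 2.1211, B 3.8494
Sensible, products 25→250 °C: 258.37 kJ/min
Q = ΔH = -154.99 kJ/min = -2.5832 kW
Heat removed = 9.2993 MJ/h

Q_out = 9.30 MJ/h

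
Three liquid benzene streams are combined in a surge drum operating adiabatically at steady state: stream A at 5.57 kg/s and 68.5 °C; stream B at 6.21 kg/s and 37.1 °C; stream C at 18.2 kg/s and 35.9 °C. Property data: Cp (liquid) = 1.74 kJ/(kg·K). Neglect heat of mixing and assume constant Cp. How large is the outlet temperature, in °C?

T_out = 42.2 °C

No heat crosses the boundary, so H_out = H_in.
Σ ṁᵢCp,ᵢTᵢ = 5.57×1.74×68.5 + 6.21×1.74×37.1 + 18.2×1.74×35.9 = 2201.6
Σ ṁᵢCp,ᵢ = 5.57×1.74 + 6.21×1.74 + 18.2×1.74 = 52.165
T_out = 2201.6 / 52.165 = 42.205 °C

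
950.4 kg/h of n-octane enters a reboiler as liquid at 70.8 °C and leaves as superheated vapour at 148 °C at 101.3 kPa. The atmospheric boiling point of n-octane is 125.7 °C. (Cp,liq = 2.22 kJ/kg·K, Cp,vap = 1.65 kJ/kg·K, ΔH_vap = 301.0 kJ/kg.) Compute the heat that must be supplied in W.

liquid 70.8→125.7 °C: 121.88 kJ/kg
vaporisation at 125.7 °C: 301 kJ/kg
vapour 125.7→148 °C: 36.795 kJ/kg
Δh = 121.88 + 301 + 36.795 = 459.67 kJ/kg
Q = ṁ·Δh = 950.4 kg/h × 459.67 kJ/kg = 436870 kJ/h
|Q| = 121.35 kW = 121350 W

Q = 121000 W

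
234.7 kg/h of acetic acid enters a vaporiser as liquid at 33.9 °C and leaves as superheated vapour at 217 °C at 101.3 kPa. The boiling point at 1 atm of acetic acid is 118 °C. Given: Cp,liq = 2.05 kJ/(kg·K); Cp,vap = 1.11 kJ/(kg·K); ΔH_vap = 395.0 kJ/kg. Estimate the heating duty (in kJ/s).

liquid 33.9→118 °C: 172.4 kJ/kg
vaporisation at 118 °C: 395 kJ/kg
vapour 118→217 °C: 109.89 kJ/kg
Δh = 172.4 + 395 + 109.89 = 677.29 kJ/kg
Q = ṁ·Δh = 234.7 kg/h × 677.29 kJ/kg = 158960 kJ/h
|Q| = 44.156 kW

Q = 44.2 kJ/s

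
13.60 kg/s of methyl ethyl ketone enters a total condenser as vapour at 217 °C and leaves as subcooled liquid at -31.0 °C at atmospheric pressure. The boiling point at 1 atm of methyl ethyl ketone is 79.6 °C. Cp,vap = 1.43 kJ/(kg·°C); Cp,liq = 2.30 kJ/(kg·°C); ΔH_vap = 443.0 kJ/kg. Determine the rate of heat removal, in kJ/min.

vapour 217→79.6 °C: -196.48 kJ/kg
condensation at 79.6 °C: -443 kJ/kg
liquid 79.6→-31.0 °C: -254.38 kJ/kg
Δh = -196.48 + -443 + -254.38 = -893.86 kJ/kg
Q = ṁ·Δh = 13.60 kg/s × -893.86 kJ/kg = -12157 kJ/s
|Q| = 12157 kW = 729390 kJ/min

Q_c = 729000 kJ/min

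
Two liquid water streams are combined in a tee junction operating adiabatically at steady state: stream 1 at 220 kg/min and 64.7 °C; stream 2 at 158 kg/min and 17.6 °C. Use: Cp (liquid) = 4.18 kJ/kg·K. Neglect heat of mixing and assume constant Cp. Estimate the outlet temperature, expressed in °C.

T_out = 45.0 °C

Energy balance with Q = 0: Σ ṁᵢCp,ᵢ(T_out − Tᵢ) = 0
T_out = Σ ṁᵢCp,ᵢTᵢ / Σ ṁᵢCp,ᵢ
      = 71122 / 1580 = 45.013 °C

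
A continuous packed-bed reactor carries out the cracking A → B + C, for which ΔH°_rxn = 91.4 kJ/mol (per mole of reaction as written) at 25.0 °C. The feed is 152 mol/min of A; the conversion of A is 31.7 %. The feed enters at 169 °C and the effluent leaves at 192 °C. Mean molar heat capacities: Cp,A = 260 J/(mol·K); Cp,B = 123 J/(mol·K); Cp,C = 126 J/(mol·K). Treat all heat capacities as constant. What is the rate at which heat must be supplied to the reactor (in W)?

Extent of reaction ξ = 0.317 × 152 = 48.184 mol/min
Reaction term: ξ·ΔH°_rxn = 48.184 × 91.4 = 4404 kJ/min
Sensible, feed 169→25 °C: -5690.9 kJ/min
Outlet flows (mol/min): A 103.82, B 48.184, C 48.184
Sensible, products 25→192 °C: 6511.3 kJ/min
Q = ΔH = 5224.5 kJ/min = 87.074 kW
Heat supplied = 87074 W

Q_in = 87100 W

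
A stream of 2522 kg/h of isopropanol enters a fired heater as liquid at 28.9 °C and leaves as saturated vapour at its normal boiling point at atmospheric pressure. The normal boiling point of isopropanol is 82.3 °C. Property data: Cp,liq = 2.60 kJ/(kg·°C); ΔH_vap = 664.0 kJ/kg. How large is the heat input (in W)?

liquid 28.9→82.3 °C: 138.84 kJ/kg
vaporisation at 82.3 °C: 664 kJ/kg
Δh = 138.84 + 664 = 802.84 kJ/kg
Q = ṁ·Δh = 2522 kg/h × 802.84 kJ/kg = 2.0248e+06 kJ/h
|Q| = 562.43 kW = 562430 W

Q = 562000 W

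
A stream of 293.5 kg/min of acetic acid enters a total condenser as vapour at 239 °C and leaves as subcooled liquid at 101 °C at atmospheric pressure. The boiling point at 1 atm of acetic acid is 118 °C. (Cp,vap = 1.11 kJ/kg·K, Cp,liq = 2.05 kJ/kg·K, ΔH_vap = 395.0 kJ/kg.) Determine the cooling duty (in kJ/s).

vapour 239→118 °C: -134.31 kJ/kg
condensation at 118 °C: -395 kJ/kg
liquid 118→101 °C: -34.85 kJ/kg
Δh = -134.31 + -395 + -34.85 = -564.16 kJ/kg
Q = ṁ·Δh = 293.5 kg/min × -564.16 kJ/kg = -165580 kJ/min
|Q| = 2759.7 kW

Q_c = 2760 kJ/s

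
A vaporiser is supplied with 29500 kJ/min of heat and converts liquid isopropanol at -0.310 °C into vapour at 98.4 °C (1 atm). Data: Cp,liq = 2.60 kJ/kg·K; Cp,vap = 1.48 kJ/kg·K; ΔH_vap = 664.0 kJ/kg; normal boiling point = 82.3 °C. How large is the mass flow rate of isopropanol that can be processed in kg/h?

ṁ = 1960 kg/h

Δh = 2.60×(82.3−-0.310) + 664.0 + 1.48×(98.4−82.3) = 902.61 kJ/kg
Q = 29500 kJ/min = 491.67 kJ/s = 1.77e+06 kJ/h
ṁ = Q/Δh = 1.77e+06 / 902.61 = 1961 kg/h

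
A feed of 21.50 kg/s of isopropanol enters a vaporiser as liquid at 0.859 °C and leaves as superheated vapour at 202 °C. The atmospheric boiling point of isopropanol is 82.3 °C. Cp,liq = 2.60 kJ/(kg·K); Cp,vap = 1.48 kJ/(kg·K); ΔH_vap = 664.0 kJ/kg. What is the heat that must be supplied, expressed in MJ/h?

Q = 81500 MJ/h

liquid 0.859→82.3 °C: 211.75 kJ/kg
vaporisation at 82.3 °C: 664 kJ/kg
vapour 82.3→202 °C: 177.16 kJ/kg
Δh = 211.75 + 664 + 177.16 = 1052.9 kJ/kg
Q = ṁ·Δh = 21.50 kg/s × 1052.9 kJ/kg = 22637 kJ/s
|Q| = 22637 kW = 81495 MJ/h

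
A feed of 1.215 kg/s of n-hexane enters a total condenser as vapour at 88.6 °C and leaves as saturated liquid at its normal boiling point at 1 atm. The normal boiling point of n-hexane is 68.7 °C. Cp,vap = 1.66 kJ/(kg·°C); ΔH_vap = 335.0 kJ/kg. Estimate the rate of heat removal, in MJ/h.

vapour 88.6→68.7 °C: -33.034 kJ/kg
condensation at 68.7 °C: -335 kJ/kg
Δh = -33.034 + -335 = -368.03 kJ/kg
Q = ṁ·Δh = 1.215 kg/s × -368.03 kJ/kg = -447.16 kJ/s
|Q| = 447.16 kW = 1609.8 MJ/h

Q_c = 1610 MJ/h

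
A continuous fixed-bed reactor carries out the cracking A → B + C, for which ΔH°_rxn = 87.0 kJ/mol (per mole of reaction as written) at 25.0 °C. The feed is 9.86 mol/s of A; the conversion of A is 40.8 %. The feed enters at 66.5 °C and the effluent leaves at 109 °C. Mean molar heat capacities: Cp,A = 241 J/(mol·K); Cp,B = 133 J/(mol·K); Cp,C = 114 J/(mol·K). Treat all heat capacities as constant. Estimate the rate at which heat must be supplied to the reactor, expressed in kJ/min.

Q_in = 27200 kJ/min

Extent of reaction ξ = 0.408 × 9.86 = 4.0229 mol/s
Reaction term: ξ·ΔH°_rxn = 4.0229 × 87.0 = 349.99 kJ/s
Sensible, feed 66.5→25 °C: -98.615 kJ/s
Outlet flows (mol/s): A 5.8371, B 4.0229, C 4.0229
Sensible, products 25→109 °C: 201.63 kJ/s
Q = ΔH = 453.01 kJ/s = 453.01 kW
Heat supplied = 27181 kJ/min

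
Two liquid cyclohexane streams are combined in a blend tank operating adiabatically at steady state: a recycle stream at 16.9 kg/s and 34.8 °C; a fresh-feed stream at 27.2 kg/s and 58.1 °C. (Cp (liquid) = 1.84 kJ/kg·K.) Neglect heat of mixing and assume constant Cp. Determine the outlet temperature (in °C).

T_out = 49.2 °C

Adiabatic, steady state ⇒ Σ ṁᵢCp,ᵢ(T_out − Tᵢ) = 0
Σ ṁᵢCp,ᵢTᵢ = 16.9×1.84×34.8 + 27.2×1.84×58.1 = 3989.9
Σ ṁᵢCp,ᵢ = 16.9×1.84 + 27.2×1.84 = 81.144
T_out = 3989.9 / 81.144 = 49.171 °C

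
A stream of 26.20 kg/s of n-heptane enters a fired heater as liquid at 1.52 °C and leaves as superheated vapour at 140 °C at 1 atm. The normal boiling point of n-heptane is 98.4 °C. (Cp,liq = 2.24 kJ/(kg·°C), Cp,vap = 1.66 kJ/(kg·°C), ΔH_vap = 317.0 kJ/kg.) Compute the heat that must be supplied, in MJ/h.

liquid 1.52→98.4 °C: 217.01 kJ/kg
vaporisation at 98.4 °C: 317 kJ/kg
vapour 98.4→140 °C: 69.056 kJ/kg
Δh = 217.01 + 317 + 69.056 = 603.07 kJ/kg
Q = ṁ·Δh = 26.20 kg/s × 603.07 kJ/kg = 15800 kJ/s
|Q| = 15800 kW = 56881 MJ/h

Q = 56900 MJ/h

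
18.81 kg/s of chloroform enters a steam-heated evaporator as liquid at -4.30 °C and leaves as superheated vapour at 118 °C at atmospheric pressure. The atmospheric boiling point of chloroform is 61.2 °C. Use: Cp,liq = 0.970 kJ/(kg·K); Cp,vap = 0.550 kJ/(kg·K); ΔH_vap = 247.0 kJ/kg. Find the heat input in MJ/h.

Q = 23100 MJ/h

liquid -4.30→61.2 °C: 63.535 kJ/kg
vaporisation at 61.2 °C: 247 kJ/kg
vapour 61.2→118 °C: 31.24 kJ/kg
Δh = 63.535 + 247 + 31.24 = 341.77 kJ/kg
Q = ṁ·Δh = 18.81 kg/s × 341.77 kJ/kg = 6428.8 kJ/s
|Q| = 6428.8 kW = 23144 MJ/h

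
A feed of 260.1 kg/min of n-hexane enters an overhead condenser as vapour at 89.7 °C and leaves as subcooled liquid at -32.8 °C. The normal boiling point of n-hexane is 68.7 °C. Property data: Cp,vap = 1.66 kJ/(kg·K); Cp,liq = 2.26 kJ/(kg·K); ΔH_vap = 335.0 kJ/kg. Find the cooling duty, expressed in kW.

Q_c = 2600 kW

vapour 89.7→68.7 °C: -34.86 kJ/kg
condensation at 68.7 °C: -335 kJ/kg
liquid 68.7→-32.8 °C: -229.39 kJ/kg
Δh = -34.86 + -335 + -229.39 = -599.25 kJ/kg
Q = ṁ·Δh = 260.1 kg/min × -599.25 kJ/kg = -155860 kJ/min
|Q| = 2597.7 kW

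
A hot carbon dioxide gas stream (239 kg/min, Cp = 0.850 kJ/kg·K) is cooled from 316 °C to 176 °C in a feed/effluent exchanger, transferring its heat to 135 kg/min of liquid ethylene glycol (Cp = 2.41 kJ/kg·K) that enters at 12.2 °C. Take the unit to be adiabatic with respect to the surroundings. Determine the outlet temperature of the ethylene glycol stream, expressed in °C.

Heat released by hot stream: Q = 239 × 0.850 × (316 − 176) = 28441 kJ/min
Energy balance on cold side (adiabatic exchanger): Q = ṁ_c·Cp_c·(T_c,out − T_c,in)
T_c,out = 12.2 + 28441/(135 × 2.41) = 99.617 °C

T_c,out = 99.6 °C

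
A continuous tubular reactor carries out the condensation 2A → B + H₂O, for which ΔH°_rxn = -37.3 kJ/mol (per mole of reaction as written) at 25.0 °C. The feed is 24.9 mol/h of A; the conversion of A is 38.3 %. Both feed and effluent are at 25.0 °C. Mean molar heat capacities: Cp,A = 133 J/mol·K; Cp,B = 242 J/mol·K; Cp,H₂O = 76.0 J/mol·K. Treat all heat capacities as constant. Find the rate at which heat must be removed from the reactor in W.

Q_out = 49.4 W

Extent of reaction ξ = 0.383 × 24.9 / 2 = 4.7683 mol/h
Reaction term: ξ·ΔH°_rxn = 4.7683 × -37.3 = -177.86 kJ/h
Q = ΔH = -177.86 kJ/h = -0.049405 kW
Heat removed = 49.405 W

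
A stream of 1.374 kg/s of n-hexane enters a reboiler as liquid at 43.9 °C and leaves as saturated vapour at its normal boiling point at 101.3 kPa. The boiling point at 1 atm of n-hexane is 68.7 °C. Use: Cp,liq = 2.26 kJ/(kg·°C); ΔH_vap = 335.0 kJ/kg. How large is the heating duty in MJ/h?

liquid 43.9→68.7 °C: 56.048 kJ/kg
vaporisation at 68.7 °C: 335 kJ/kg
Δh = 56.048 + 335 = 391.05 kJ/kg
Q = ṁ·Δh = 1.374 kg/s × 391.05 kJ/kg = 537.3 kJ/s
|Q| = 537.3 kW = 1934.3 MJ/h

Q = 1930 MJ/h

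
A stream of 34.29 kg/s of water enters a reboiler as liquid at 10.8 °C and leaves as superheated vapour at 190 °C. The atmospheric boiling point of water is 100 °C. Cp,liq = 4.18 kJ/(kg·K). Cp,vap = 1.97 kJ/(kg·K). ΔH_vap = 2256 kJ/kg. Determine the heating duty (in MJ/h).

Q = 346000 MJ/h

liquid 10.8→100 °C: 372.86 kJ/kg
vaporisation at 100 °C: 2256 kJ/kg
vapour 100→190 °C: 177.3 kJ/kg
Δh = 372.86 + 2256 + 177.3 = 2806.2 kJ/kg
Q = ṁ·Δh = 34.29 kg/s × 2806.2 kJ/kg = 96223 kJ/s
|Q| = 96223 kW = 346400 MJ/h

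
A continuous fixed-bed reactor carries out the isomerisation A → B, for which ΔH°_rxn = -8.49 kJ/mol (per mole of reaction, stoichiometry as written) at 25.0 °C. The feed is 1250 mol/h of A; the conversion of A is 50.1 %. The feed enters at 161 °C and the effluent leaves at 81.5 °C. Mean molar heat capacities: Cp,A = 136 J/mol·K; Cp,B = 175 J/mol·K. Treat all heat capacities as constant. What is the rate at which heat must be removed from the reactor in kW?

Extent of reaction ξ = 0.501 × 1250 = 626.25 mol/h
Reaction term: ξ·ΔH°_rxn = 626.25 × -8.49 = -5316.9 kJ/h
Sensible, feed 161→25 °C: -23120 kJ/h
Outlet flows (mol/h): A 623.75, B 626.25
Sensible, products 25→81.5 °C: 10985 kJ/h
Q = ΔH = -17452 kJ/h = -4.8478 kW
Heat removed = 4.8478 kW

Q_out = 4.85 kW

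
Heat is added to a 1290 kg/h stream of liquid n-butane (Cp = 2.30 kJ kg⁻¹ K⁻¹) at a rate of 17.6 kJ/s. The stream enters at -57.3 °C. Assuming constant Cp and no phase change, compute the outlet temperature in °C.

T_out = -35.9 °C

Q = 17.6 kJ/s = 63360 kJ/h
ΔT = Q/(ṁ·Cp) = 63360/(1290×2.30) = 21.355 K
T_out = -57.3 + 21.355 = -35.945 °C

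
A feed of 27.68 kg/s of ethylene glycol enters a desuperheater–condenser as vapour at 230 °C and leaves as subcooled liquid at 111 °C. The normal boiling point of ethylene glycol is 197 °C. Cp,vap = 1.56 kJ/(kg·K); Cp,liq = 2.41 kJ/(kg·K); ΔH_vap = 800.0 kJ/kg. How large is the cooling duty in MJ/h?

vapour 230→197 °C: -51.48 kJ/kg
condensation at 197 °C: -800 kJ/kg
liquid 197→111 °C: -207.26 kJ/kg
Δh = -51.48 + -800 + -207.26 = -1058.7 kJ/kg
Q = ṁ·Δh = 27.68 kg/s × -1058.7 kJ/kg = -29306 kJ/s
|Q| = 29306 kW = 105500 MJ/h

Q_c = 106000 MJ/h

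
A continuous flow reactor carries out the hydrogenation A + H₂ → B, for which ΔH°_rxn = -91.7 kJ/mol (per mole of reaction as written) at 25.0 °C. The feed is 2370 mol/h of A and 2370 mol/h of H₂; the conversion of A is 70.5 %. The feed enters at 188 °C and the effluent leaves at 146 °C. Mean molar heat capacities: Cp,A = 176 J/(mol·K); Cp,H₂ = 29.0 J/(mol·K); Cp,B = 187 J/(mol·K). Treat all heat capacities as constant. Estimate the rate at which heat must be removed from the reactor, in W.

Extent of reaction ξ = 0.705 × 2370 = 1670.8 mol/h
Reaction term: ξ·ΔH°_rxn = 1670.8 × -91.7 = -153220 kJ/h
Sensible, feed 188→25 °C: -79194 kJ/h
Outlet flows (mol/h): A 699.15, H₂ 699.15, B 1670.8
Sensible, products 25→146 °C: 55149 kJ/h
Q = ΔH = -177260 kJ/h = -49.239 kW
Heat removed = 49239 W

Q_out = 49200 W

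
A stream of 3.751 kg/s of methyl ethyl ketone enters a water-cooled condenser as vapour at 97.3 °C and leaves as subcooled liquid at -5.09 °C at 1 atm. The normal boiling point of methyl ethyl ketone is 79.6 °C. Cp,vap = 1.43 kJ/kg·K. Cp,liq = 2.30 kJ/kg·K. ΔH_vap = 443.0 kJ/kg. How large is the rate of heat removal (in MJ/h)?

Q_c = 8950 MJ/h

vapour 97.3→79.6 °C: -25.311 kJ/kg
condensation at 79.6 °C: -443 kJ/kg
liquid 79.6→-5.09 °C: -194.79 kJ/kg
Δh = -25.311 + -443 + -194.79 = -663.1 kJ/kg
Q = ṁ·Δh = 3.751 kg/s × -663.1 kJ/kg = -2487.3 kJ/s
|Q| = 2487.3 kW = 8954.2 MJ/h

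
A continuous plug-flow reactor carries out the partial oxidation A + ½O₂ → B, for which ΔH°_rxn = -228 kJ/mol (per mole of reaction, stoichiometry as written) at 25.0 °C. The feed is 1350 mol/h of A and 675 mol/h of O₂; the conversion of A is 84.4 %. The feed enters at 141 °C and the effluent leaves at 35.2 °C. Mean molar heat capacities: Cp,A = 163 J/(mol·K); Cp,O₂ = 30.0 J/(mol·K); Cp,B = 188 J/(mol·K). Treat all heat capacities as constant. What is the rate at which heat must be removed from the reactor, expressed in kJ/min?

Extent of reaction ξ = 0.844 × 1350 = 1139.4 mol/h
Reaction term: ξ·ΔH°_rxn = 1139.4 × -228 = -259780 kJ/h
Sensible, feed 141→25 °C: -27875 kJ/h
Outlet flows (mol/h): A 210.6, O₂ 105.3, B 1139.4
Sensible, products 25→35.2 °C: 2567.3 kJ/h
Q = ΔH = -285090 kJ/h = -79.192 kW
Heat removed = 4751.5 kJ/min

Q_out = 4750 kJ/min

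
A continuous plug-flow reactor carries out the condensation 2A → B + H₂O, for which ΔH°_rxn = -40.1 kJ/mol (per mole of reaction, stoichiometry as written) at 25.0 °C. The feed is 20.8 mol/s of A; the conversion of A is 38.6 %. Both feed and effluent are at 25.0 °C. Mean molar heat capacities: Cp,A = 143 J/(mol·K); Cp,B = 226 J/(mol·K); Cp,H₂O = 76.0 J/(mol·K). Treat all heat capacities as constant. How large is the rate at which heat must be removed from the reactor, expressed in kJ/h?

Extent of reaction ξ = 0.386 × 20.8 / 2 = 4.0144 mol/s
Reaction term: ξ·ΔH°_rxn = 4.0144 × -40.1 = -160.98 kJ/s
Q = ΔH = -160.98 kJ/s = -160.98 kW
Heat removed = 579520 kJ/h

Q_out = 580000 kJ/h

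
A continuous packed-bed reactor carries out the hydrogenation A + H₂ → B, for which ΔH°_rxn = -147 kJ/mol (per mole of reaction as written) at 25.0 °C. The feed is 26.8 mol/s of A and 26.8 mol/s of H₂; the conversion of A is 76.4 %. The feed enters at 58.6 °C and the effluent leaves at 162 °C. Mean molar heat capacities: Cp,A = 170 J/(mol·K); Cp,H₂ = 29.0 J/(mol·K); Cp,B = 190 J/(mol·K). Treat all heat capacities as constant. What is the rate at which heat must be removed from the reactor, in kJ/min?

Q_out = 149000 kJ/min

Extent of reaction ξ = 0.764 × 26.8 = 20.475 mol/s
Reaction term: ξ·ΔH°_rxn = 20.475 × -147 = -3009.9 kJ/s
Sensible, feed 58.6→25 °C: -179.2 kJ/s
Outlet flows (mol/s): A 6.3248, H₂ 6.3248, B 20.475
Sensible, products 25→162 °C: 705.4 kJ/s
Q = ΔH = -2483.6 kJ/s = -2483.6 kW
Heat removed = 149020 kJ/min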